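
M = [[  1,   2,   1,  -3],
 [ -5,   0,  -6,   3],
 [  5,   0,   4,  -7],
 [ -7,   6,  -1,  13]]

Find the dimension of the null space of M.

1

Row reduce to echelon form.
R2 ← R2 + (5)·R1: [0, 10, -1, -12]
R3 ← R3 − (5)·R1: [0, -10, -1, 8]
R4 ← R4 + (7)·R1: [0, 20, 6, -8]
R3 ← R3 + R2: [0, 0, -2, -4]
R4 ← R4 − (2)·R2: [0, 0, 8, 16]
R4 ← R4 + (4)·R3: [0, 0, 0, 0]
3 nonzero rows, so rank(M) = 3.
M has 4 columns; by rank–nullity, nullity = 4 − 3 = 1.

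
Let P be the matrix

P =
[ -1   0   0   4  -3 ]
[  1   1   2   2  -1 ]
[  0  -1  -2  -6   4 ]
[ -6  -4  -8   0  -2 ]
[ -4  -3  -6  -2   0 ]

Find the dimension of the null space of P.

Row reduce to echelon form.
R2 ← R2 + R1: [0, 1, 2, 6, -4]
R4 ← R4 − (6)·R1: [0, -4, -8, -24, 16]
R5 ← R5 − (4)·R1: [0, -3, -6, -18, 12]
R3 ← R3 + R2: [0, 0, 0, 0, 0]
R4 ← R4 + (4)·R2: [0, 0, 0, 0, 0]
R5 ← R5 + (3)·R2: [0, 0, 0, 0, 0]
2 nonzero rows, so rank(P) = 2.
P has 5 columns; by rank–nullity, nullity = 5 − 2 = 3.

3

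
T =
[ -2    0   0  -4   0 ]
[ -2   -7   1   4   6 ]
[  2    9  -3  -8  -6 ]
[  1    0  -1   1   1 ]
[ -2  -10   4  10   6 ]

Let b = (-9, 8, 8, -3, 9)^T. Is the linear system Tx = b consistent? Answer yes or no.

Row reduce the augmented matrix [T | b].
R2 ← R2 − R1: [0, -7, 1, 8, 6, 17]
R3 ← R3 + R1: [0, 9, -3, -12, -6, -1]
R4 ← R4 + (1/2)·R1: [0, 0, -1, -1, 1, -15/2]
R5 ← R5 − R1: [0, -10, 4, 14, 6, 18]
R3 ← R3 + (9/7)·R2: [0, 0, -12/7, -12/7, 12/7, 146/7]
R5 ← R5 − (10/7)·R2: [0, 0, 18/7, 18/7, -18/7, -44/7]
R4 ← R4 − (7/12)·R3: [0, 0, 0, 0, 0, -59/3]
R5 ← R5 + (3/2)·R3: [0, 0, 0, 0, 0, 25]
R5 ← R5 + (75/59)·R4: [0, 0, 0, 0, 0, 0]
The echelon form has 4 nonzero rows; the last pivot sits in the augmented column, so rank(T) = 3 but rank([T|b]) = 4.
Since the ranks differ, the system is inconsistent.

no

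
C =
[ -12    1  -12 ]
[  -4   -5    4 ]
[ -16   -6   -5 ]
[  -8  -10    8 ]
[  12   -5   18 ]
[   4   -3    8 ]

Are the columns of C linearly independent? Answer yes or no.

Row reduce C to echelon form.
R2 ← R2 − (1/3)·R1: [0, -16/3, 8]
R3 ← R3 − (4/3)·R1: [0, -22/3, 11]
R4 ← R4 − (2/3)·R1: [0, -32/3, 16]
R5 ← R5 + R1: [0, -4, 6]
R6 ← R6 + (1/3)·R1: [0, -8/3, 4]
R3 ← R3 − (11/8)·R2: [0, 0, 0]
R4 ← R4 − (2)·R2: [0, 0, 0]
R5 ← R5 − (3/4)·R2: [0, 0, 0]
R6 ← R6 − (1/2)·R2: [0, 0, 0]
2 pivots among 3 columns.
Only 2 < 3 pivot columns, so the columns are linearly dependent.

no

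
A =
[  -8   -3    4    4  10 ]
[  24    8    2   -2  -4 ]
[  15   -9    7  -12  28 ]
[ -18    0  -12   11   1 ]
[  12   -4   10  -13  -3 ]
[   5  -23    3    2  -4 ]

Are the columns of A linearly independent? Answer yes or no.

Row reduce A to echelon form.
R2 ← R2 + (3)·R1: [0, -1, 14, 10, 26]
R3 ← R3 + (15/8)·R1: [0, -117/8, 29/2, -9/2, 187/4]
R4 ← R4 − (9/4)·R1: [0, 27/4, -21, 2, -43/2]
R5 ← R5 + (3/2)·R1: [0, -17/2, 16, -7, 12]
R6 ← R6 + (5/8)·R1: [0, -199/8, 11/2, 9/2, 9/4]
R3 ← R3 − (117/8)·R2: [0, 0, -761/4, -603/4, -667/2]
R4 ← R4 + (27/4)·R2: [0, 0, 147/2, 139/2, 154]
R5 ← R5 − (17/2)·R2: [0, 0, -103, -92, -209]
R6 ← R6 − (199/8)·R2: [0, 0, -1371/4, -977/4, -1289/2]
R4 ← R4 + (294/761)·R3: [0, 0, 0, 8569/761, 19145/761]
R5 ← R5 − (412/761)·R3: [0, 0, 0, -7903/761, -21647/761]
R6 ← R6 − (1371/761)·R3: [0, 0, 0, 20804/761, -33236/761]
R5 ← R5 + (7903/8569)·R4: [0, 0, 0, 0, -44928/8569]
R6 ← R6 − (20804/8569)·R4: [0, 0, 0, 0, -897624/8569]
R6 ← R6 − (959/48)·R5: [0, 0, 0, 0, 0]
5 pivots among 5 columns.
Every column is a pivot column, so the columns are linearly independent.

yes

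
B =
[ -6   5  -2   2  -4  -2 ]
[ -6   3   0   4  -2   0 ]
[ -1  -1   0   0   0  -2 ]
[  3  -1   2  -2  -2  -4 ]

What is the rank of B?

4

Row reduce to echelon form.
R2 ← R2 − R1: [0, -2, 2, 2, 2, 2]
R3 ← R3 − (1/6)·R1: [0, -11/6, 1/3, -1/3, 2/3, -5/3]
R4 ← R4 + (1/2)·R1: [0, 3/2, 1, -1, -4, -5]
R3 ← R3 − (11/12)·R2: [0, 0, -3/2, -13/6, -7/6, -7/2]
R4 ← R4 + (3/4)·R2: [0, 0, 5/2, 1/2, -5/2, -7/2]
R4 ← R4 + (5/3)·R3: [0, 0, 0, -28/9, -40/9, -28/3]
Echelon form has 4 nonzero rows, so rank(B) = 4.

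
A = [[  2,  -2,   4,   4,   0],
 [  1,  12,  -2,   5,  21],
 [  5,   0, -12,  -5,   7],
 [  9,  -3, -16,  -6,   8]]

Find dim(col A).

Row reduce to echelon form.
R2 ← R2 − (1/2)·R1: [0, 13, -4, 3, 21]
R3 ← R3 − (5/2)·R1: [0, 5, -22, -15, 7]
R4 ← R4 − (9/2)·R1: [0, 6, -34, -24, 8]
R3 ← R3 − (5/13)·R2: [0, 0, -266/13, -210/13, -14/13]
R4 ← R4 − (6/13)·R2: [0, 0, -418/13, -330/13, -22/13]
R4 ← R4 − (11/7)·R3: [0, 0, 0, 0, 0]
Echelon form has 3 nonzero rows, so rank(A) = 3.
The column space has dimension equal to the rank: 3.

3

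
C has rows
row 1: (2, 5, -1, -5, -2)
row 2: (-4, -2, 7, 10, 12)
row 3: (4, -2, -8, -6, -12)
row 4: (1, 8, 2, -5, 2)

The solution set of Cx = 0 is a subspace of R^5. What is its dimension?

Row reduce to echelon form.
R2 ← R2 + (2)·R1: [0, 8, 5, 0, 8]
R3 ← R3 − (2)·R1: [0, -12, -6, 4, -8]
R4 ← R4 − (1/2)·R1: [0, 11/2, 5/2, -5/2, 3]
R3 ← R3 + (3/2)·R2: [0, 0, 3/2, 4, 4]
R4 ← R4 − (11/16)·R2: [0, 0, -15/16, -5/2, -5/2]
R4 ← R4 + (5/8)·R3: [0, 0, 0, 0, 0]
3 nonzero rows, so rank(C) = 3.
C has 5 columns; by rank–nullity, nullity = 5 − 3 = 2.

2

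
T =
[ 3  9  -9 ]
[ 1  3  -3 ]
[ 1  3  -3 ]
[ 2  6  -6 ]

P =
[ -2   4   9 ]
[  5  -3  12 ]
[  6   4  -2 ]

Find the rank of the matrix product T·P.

1

First compute TP:
[[-15, -51, 153],
 [ -5, -17,  51],
 [ -5, -17,  51],
 [-10, -34, 102]]
Now row reduce the product.
R2 ← R2 − (1/3)·R1: [0, 0, 0]
R3 ← R3 − (1/3)·R1: [0, 0, 0]
R4 ← R4 − (2/3)·R1: [0, 0, 0]
1 nonzero row, so rank(TP) = 1.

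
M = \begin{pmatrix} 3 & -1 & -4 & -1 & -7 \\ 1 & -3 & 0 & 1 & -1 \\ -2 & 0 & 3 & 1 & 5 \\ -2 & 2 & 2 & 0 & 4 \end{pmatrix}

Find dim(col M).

Row reduce to echelon form.
R2 ← R2 − (1/3)·R1: [0, -8/3, 4/3, 4/3, 4/3]
R3 ← R3 + (2/3)·R1: [0, -2/3, 1/3, 1/3, 1/3]
R4 ← R4 + (2/3)·R1: [0, 4/3, -2/3, -2/3, -2/3]
R3 ← R3 − (1/4)·R2: [0, 0, 0, 0, 0]
R4 ← R4 + (1/2)·R2: [0, 0, 0, 0, 0]
Echelon form has 2 nonzero rows, so rank(M) = 2.
The column space has dimension equal to the rank: 2.

2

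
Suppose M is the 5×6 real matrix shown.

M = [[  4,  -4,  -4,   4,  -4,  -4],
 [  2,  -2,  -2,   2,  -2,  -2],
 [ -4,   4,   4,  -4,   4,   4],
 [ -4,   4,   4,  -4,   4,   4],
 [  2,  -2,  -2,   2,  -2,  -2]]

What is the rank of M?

1

Row reduce to echelon form.
R2 ← R2 − (1/2)·R1: [0, 0, 0, 0, 0, 0]
R3 ← R3 + R1: [0, 0, 0, 0, 0, 0]
R4 ← R4 + R1: [0, 0, 0, 0, 0, 0]
R5 ← R5 − (1/2)·R1: [0, 0, 0, 0, 0, 0]
Echelon form has 1 nonzero row, so rank(M) = 1.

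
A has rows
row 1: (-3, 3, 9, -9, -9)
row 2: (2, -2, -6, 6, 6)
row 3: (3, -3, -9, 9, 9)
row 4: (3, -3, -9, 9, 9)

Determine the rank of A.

1

Row reduce to echelon form.
R2 ← R2 + (2/3)·R1: [0, 0, 0, 0, 0]
R3 ← R3 + R1: [0, 0, 0, 0, 0]
R4 ← R4 + R1: [0, 0, 0, 0, 0]
Echelon form has 1 nonzero row, so rank(A) = 1.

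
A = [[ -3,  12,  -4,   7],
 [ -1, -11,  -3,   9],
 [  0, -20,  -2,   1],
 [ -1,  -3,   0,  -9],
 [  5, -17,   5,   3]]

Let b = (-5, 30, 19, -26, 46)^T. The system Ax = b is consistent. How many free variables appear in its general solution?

0

Row reduce the augmented matrix [A | b].
R2 ← R2 − (1/3)·R1: [0, -15, -5/3, 20/3, 95/3]
R4 ← R4 − (1/3)·R1: [0, -7, 4/3, -34/3, -73/3]
R5 ← R5 + (5/3)·R1: [0, 3, -5/3, 44/3, 113/3]
R3 ← R3 − (4/3)·R2: [0, 0, 2/9, -71/9, -209/9]
R4 ← R4 − (7/15)·R2: [0, 0, 19/9, -130/9, -352/9]
R5 ← R5 + (1/5)·R2: [0, 0, -2, 16, 44]
R4 ← R4 − (19/2)·R3: [0, 0, 0, 121/2, 363/2]
R5 ← R5 + (9)·R3: [0, 0, 0, -55, -165]
R5 ← R5 + (10/11)·R4: [0, 0, 0, 0, 0]
The echelon form has 4 nonzero rows, and every pivot lies in the first 4 columns, so rank(A) = rank([A|b]) = 4.
The system is consistent.
Free variables = (unknowns) − (rank) = 4 − 4 = 0.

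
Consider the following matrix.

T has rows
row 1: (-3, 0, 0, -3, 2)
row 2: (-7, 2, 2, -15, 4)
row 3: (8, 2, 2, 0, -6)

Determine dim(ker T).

Row reduce to echelon form.
R2 ← R2 − (7/3)·R1: [0, 2, 2, -8, -2/3]
R3 ← R3 + (8/3)·R1: [0, 2, 2, -8, -2/3]
R3 ← R3 − R2: [0, 0, 0, 0, 0]
2 nonzero rows, so rank(T) = 2.
T has 5 columns; by rank–nullity, nullity = 5 − 2 = 3.

3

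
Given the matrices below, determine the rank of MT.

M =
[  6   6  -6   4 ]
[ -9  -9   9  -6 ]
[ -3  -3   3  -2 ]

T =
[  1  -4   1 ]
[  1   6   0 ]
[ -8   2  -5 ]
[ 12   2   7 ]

1

First compute MT:
[[108,   8,  64],
 [-162, -12, -96],
 [-54,  -4, -32]]
Now row reduce the product.
R2 ← R2 + (3/2)·R1: [0, 0, 0]
R3 ← R3 + (1/2)·R1: [0, 0, 0]
1 nonzero row, so rank(MT) = 1.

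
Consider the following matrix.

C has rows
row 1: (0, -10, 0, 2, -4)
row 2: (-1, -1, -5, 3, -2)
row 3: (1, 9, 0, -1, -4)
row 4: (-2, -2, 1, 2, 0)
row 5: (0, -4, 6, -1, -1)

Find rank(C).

4

Row reduce to echelon form.
Swap R1 ↔ R2
R3 ← R3 + R1: [0, 8, -5, 2, -6]
R4 ← R4 − (2)·R1: [0, 0, 11, -4, 4]
R3 ← R3 + (4/5)·R2: [0, 0, -5, 18/5, -46/5]
R5 ← R5 − (2/5)·R2: [0, 0, 6, -9/5, 3/5]
R4 ← R4 + (11/5)·R3: [0, 0, 0, 98/25, -406/25]
R5 ← R5 + (6/5)·R3: [0, 0, 0, 63/25, -261/25]
R5 ← R5 − (9/14)·R4: [0, 0, 0, 0, 0]
Echelon form has 4 nonzero rows, so rank(C) = 4.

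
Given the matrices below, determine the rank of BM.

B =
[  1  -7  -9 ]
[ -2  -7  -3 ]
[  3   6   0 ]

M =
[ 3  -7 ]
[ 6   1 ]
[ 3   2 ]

First compute BM:
[[-66, -32],
 [-57,   1],
 [ 45, -15]]
Now row reduce the product.
R2 ← R2 − (19/22)·R1: [0, 315/11]
R3 ← R3 + (15/22)·R1: [0, -405/11]
R3 ← R3 + (9/7)·R2: [0, 0]
2 nonzero rows, so rank(BM) = 2.

2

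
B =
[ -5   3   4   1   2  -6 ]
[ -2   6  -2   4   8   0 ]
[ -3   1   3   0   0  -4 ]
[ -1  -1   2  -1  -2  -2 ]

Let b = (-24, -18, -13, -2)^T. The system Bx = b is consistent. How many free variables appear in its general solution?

Row reduce the augmented matrix [B | b].
R2 ← R2 − (2/5)·R1: [0, 24/5, -18/5, 18/5, 36/5, 12/5, -42/5]
R3 ← R3 − (3/5)·R1: [0, -4/5, 3/5, -3/5, -6/5, -2/5, 7/5]
R4 ← R4 − (1/5)·R1: [0, -8/5, 6/5, -6/5, -12/5, -4/5, 14/5]
R3 ← R3 + (1/6)·R2: [0, 0, 0, 0, 0, 0, 0]
R4 ← R4 + (1/3)·R2: [0, 0, 0, 0, 0, 0, 0]
The echelon form has 2 nonzero rows, and every pivot lies in the first 6 columns, so rank(B) = rank([B|b]) = 2.
The system is consistent.
Free variables = (unknowns) − (rank) = 6 − 2 = 4.

4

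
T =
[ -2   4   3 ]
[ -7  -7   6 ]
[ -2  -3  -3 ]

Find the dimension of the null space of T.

0

Row reduce to echelon form.
R2 ← R2 − (7/2)·R1: [0, -21, -9/2]
R3 ← R3 − R1: [0, -7, -6]
R3 ← R3 − (1/3)·R2: [0, 0, -9/2]
3 nonzero rows, so rank(T) = 3.
T has 3 columns; by rank–nullity, nullity = 3 − 3 = 0.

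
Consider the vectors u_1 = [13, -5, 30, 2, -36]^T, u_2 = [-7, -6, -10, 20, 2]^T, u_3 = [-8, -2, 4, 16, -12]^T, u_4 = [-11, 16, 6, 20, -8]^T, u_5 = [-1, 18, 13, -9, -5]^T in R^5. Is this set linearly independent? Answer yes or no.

Form the matrix with these vectors as rows and row reduce.
R2 ← R2 + (7/13)·R1: [0, -113/13, 80/13, 274/13, -226/13]
R3 ← R3 + (8/13)·R1: [0, -66/13, 292/13, 224/13, -444/13]
R4 ← R4 + (11/13)·R1: [0, 153/13, 408/13, 282/13, -500/13]
R5 ← R5 + (1/13)·R1: [0, 229/13, 199/13, -115/13, -101/13]
R3 ← R3 − (66/113)·R2: [0, 0, 2132/113, 556/113, -24]
R4 ← R4 + (153/113)·R2: [0, 0, 4488/113, 5676/113, -62]
R5 ← R5 + (229/113)·R2: [0, 0, 3139/113, 3827/113, -43]
R4 ← R4 − (1122/533)·R3: [0, 0, 0, 21252/533, -6118/533]
R5 ← R5 − (3139/2132)·R3: [0, 0, 0, 14190/533, -4085/533]
R5 ← R5 − (215/322)·R4: [0, 0, 0, 0, 0]
4 nonzero rows, so the 5 vectors span a space of dimension 4.
Since 4 < 5, the vectors are linearly dependent.

no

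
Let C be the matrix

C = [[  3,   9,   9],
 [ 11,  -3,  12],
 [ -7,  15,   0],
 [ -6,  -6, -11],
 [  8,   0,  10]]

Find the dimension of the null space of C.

1

Row reduce to echelon form.
R2 ← R2 − (11/3)·R1: [0, -36, -21]
R3 ← R3 + (7/3)·R1: [0, 36, 21]
R4 ← R4 + (2)·R1: [0, 12, 7]
R5 ← R5 − (8/3)·R1: [0, -24, -14]
R3 ← R3 + R2: [0, 0, 0]
R4 ← R4 + (1/3)·R2: [0, 0, 0]
R5 ← R5 − (2/3)·R2: [0, 0, 0]
2 nonzero rows, so rank(C) = 2.
C has 3 columns; by rank–nullity, nullity = 3 − 2 = 1.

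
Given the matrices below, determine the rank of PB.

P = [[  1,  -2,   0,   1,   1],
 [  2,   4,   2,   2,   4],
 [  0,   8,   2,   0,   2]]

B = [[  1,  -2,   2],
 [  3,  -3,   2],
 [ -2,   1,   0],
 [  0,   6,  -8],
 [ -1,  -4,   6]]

2

First compute PB:
[[ -6,   6,  -4],
 [  6, -18,  20],
 [ 18, -30,  28]]
Now row reduce the product.
R2 ← R2 + R1: [0, -12, 16]
R3 ← R3 + (3)·R1: [0, -12, 16]
R3 ← R3 − R2: [0, 0, 0]
2 nonzero rows, so rank(PB) = 2.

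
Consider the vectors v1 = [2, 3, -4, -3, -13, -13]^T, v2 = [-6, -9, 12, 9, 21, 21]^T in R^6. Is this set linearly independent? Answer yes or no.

yes

Form the matrix with these vectors as rows and row reduce.
R2 ← R2 + (3)·R1: [0, 0, 0, 0, -18, -18]
2 nonzero rows, so the 2 vectors span a space of dimension 2.
Since 2 = 2, the vectors are linearly independent.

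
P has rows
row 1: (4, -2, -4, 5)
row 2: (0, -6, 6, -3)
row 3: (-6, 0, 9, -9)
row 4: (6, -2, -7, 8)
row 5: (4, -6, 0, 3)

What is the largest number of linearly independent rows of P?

Row reduce to echelon form.
R3 ← R3 + (3/2)·R1: [0, -3, 3, -3/2]
R4 ← R4 − (3/2)·R1: [0, 1, -1, 1/2]
R5 ← R5 − R1: [0, -4, 4, -2]
R3 ← R3 − (1/2)·R2: [0, 0, 0, 0]
R4 ← R4 + (1/6)·R2: [0, 0, 0, 0]
R5 ← R5 − (2/3)·R2: [0, 0, 0, 0]
Echelon form has 2 nonzero rows, so rank(P) = 2.
The rank gives the maximum number of linearly independent rows: 2.

2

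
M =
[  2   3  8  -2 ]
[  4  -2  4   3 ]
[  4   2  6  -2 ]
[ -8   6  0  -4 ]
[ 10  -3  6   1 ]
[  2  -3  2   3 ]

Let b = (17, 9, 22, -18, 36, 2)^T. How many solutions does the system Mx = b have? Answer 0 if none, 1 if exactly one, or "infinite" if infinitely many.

1

Row reduce the augmented matrix [M | b].
R2 ← R2 − (2)·R1: [0, -8, -12, 7, -25]
R3 ← R3 − (2)·R1: [0, -4, -10, 2, -12]
R4 ← R4 + (4)·R1: [0, 18, 32, -12, 50]
R5 ← R5 − (5)·R1: [0, -18, -34, 11, -49]
R6 ← R6 − R1: [0, -6, -6, 5, -15]
R3 ← R3 − (1/2)·R2: [0, 0, -4, -3/2, 1/2]
R4 ← R4 + (9/4)·R2: [0, 0, 5, 15/4, -25/4]
R5 ← R5 − (9/4)·R2: [0, 0, -7, -19/4, 29/4]
R6 ← R6 − (3/4)·R2: [0, 0, 3, -1/4, 15/4]
R4 ← R4 + (5/4)·R3: [0, 0, 0, 15/8, -45/8]
R5 ← R5 − (7/4)·R3: [0, 0, 0, -17/8, 51/8]
R6 ← R6 + (3/4)·R3: [0, 0, 0, -11/8, 33/8]
R5 ← R5 + (17/15)·R4: [0, 0, 0, 0, 0]
R6 ← R6 + (11/15)·R4: [0, 0, 0, 0, 0]
The echelon form has 4 nonzero rows, and every pivot lies in the first 4 columns, so rank(M) = rank([M|b]) = 4.
The system is consistent.
rank = 4 = number of unknowns, so the solution is unique.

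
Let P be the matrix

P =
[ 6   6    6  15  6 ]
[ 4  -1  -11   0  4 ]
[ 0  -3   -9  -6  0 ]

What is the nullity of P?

Row reduce to echelon form.
R2 ← R2 − (2/3)·R1: [0, -5, -15, -10, 0]
R3 ← R3 − (3/5)·R2: [0, 0, 0, 0, 0]
2 nonzero rows, so rank(P) = 2.
P has 5 columns; by rank–nullity, nullity = 5 − 2 = 3.

3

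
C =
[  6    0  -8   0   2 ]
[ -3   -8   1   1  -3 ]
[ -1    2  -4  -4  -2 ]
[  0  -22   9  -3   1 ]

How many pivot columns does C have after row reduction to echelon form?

Row reduce to echelon form.
R2 ← R2 + (1/2)·R1: [0, -8, -3, 1, -2]
R3 ← R3 + (1/6)·R1: [0, 2, -16/3, -4, -5/3]
R3 ← R3 + (1/4)·R2: [0, 0, -73/12, -15/4, -13/6]
R4 ← R4 − (11/4)·R2: [0, 0, 69/4, -23/4, 13/2]
R4 ← R4 + (207/73)·R3: [0, 0, 0, -1196/73, 26/73]
Echelon form has 4 nonzero rows, so rank(C) = 4.
Each nonzero row contributes one pivot column: 4 pivot columns.

4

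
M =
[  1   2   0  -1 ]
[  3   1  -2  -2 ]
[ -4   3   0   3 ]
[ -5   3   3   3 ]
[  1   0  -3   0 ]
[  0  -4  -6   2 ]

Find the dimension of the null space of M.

1

Row reduce to echelon form.
R2 ← R2 − (3)·R1: [0, -5, -2, 1]
R3 ← R3 + (4)·R1: [0, 11, 0, -1]
R4 ← R4 + (5)·R1: [0, 13, 3, -2]
R5 ← R5 − R1: [0, -2, -3, 1]
R3 ← R3 + (11/5)·R2: [0, 0, -22/5, 6/5]
R4 ← R4 + (13/5)·R2: [0, 0, -11/5, 3/5]
R5 ← R5 − (2/5)·R2: [0, 0, -11/5, 3/5]
R6 ← R6 − (4/5)·R2: [0, 0, -22/5, 6/5]
R4 ← R4 − (1/2)·R3: [0, 0, 0, 0]
R5 ← R5 − (1/2)·R3: [0, 0, 0, 0]
R6 ← R6 − R3: [0, 0, 0, 0]
3 nonzero rows, so rank(M) = 3.
M has 4 columns; by rank–nullity, nullity = 4 − 3 = 1.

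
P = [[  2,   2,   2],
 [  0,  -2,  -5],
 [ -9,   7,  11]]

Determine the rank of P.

3

Row reduce to echelon form.
R3 ← R3 + (9/2)·R1: [0, 16, 20]
R3 ← R3 + (8)·R2: [0, 0, -20]
Echelon form has 3 nonzero rows, so rank(P) = 3.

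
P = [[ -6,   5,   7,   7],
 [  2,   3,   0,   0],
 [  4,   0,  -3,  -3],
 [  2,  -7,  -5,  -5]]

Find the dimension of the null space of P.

2

Row reduce to echelon form.
R2 ← R2 + (1/3)·R1: [0, 14/3, 7/3, 7/3]
R3 ← R3 + (2/3)·R1: [0, 10/3, 5/3, 5/3]
R4 ← R4 + (1/3)·R1: [0, -16/3, -8/3, -8/3]
R3 ← R3 − (5/7)·R2: [0, 0, 0, 0]
R4 ← R4 + (8/7)·R2: [0, 0, 0, 0]
2 nonzero rows, so rank(P) = 2.
P has 4 columns; by rank–nullity, nullity = 4 − 2 = 2.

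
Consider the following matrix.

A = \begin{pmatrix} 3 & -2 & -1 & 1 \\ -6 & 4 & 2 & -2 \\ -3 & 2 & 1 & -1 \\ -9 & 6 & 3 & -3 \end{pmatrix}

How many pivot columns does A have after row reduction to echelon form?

1

Row reduce to echelon form.
R2 ← R2 + (2)·R1: [0, 0, 0, 0]
R3 ← R3 + R1: [0, 0, 0, 0]
R4 ← R4 + (3)·R1: [0, 0, 0, 0]
Echelon form has 1 nonzero row, so rank(A) = 1.
Each nonzero row contributes one pivot column: 1 pivot columns.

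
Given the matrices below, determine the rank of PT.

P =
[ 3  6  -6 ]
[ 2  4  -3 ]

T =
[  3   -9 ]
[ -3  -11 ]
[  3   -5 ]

2

First compute PT:
[[-27, -63],
 [-15, -47]]
Now row reduce the product.
R2 ← R2 − (5/9)·R1: [0, -12]
2 nonzero rows, so rank(PT) = 2.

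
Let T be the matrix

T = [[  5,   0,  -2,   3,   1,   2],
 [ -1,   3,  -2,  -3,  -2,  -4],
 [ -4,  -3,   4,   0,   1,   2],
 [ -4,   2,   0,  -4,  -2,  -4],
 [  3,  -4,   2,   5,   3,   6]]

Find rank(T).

Row reduce to echelon form.
R2 ← R2 + (1/5)·R1: [0, 3, -12/5, -12/5, -9/5, -18/5]
R3 ← R3 + (4/5)·R1: [0, -3, 12/5, 12/5, 9/5, 18/5]
R4 ← R4 + (4/5)·R1: [0, 2, -8/5, -8/5, -6/5, -12/5]
R5 ← R5 − (3/5)·R1: [0, -4, 16/5, 16/5, 12/5, 24/5]
R3 ← R3 + R2: [0, 0, 0, 0, 0, 0]
R4 ← R4 − (2/3)·R2: [0, 0, 0, 0, 0, 0]
R5 ← R5 + (4/3)·R2: [0, 0, 0, 0, 0, 0]
Echelon form has 2 nonzero rows, so rank(T) = 2.

2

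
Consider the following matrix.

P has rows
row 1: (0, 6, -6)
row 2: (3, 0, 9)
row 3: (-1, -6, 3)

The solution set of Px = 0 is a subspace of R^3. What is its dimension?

1

Row reduce to echelon form.
Swap R1 ↔ R2
R3 ← R3 + (1/3)·R1: [0, -6, 6]
R3 ← R3 + R2: [0, 0, 0]
2 nonzero rows, so rank(P) = 2.
P has 3 columns; by rank–nullity, nullity = 3 − 2 = 1.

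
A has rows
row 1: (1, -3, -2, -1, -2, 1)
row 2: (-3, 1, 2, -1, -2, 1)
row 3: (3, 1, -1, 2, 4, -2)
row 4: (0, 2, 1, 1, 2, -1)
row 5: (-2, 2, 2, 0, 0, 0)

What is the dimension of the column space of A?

Row reduce to echelon form.
R2 ← R2 + (3)·R1: [0, -8, -4, -4, -8, 4]
R3 ← R3 − (3)·R1: [0, 10, 5, 5, 10, -5]
R5 ← R5 + (2)·R1: [0, -4, -2, -2, -4, 2]
R3 ← R3 + (5/4)·R2: [0, 0, 0, 0, 0, 0]
R4 ← R4 + (1/4)·R2: [0, 0, 0, 0, 0, 0]
R5 ← R5 − (1/2)·R2: [0, 0, 0, 0, 0, 0]
Echelon form has 2 nonzero rows, so rank(A) = 2.
The column space has dimension equal to the rank: 2.

2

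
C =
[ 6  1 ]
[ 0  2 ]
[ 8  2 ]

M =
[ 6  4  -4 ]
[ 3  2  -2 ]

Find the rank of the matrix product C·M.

1

First compute CM:
[[ 39,  26, -26],
 [  6,   4,  -4],
 [ 54,  36, -36]]
Now row reduce the product.
R2 ← R2 − (2/13)·R1: [0, 0, 0]
R3 ← R3 − (18/13)·R1: [0, 0, 0]
1 nonzero row, so rank(CM) = 1.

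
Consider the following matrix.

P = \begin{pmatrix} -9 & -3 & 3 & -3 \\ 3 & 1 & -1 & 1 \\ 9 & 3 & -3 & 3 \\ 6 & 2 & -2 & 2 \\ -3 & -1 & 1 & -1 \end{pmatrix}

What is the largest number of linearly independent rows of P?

1

Row reduce to echelon form.
R2 ← R2 + (1/3)·R1: [0, 0, 0, 0]
R3 ← R3 + R1: [0, 0, 0, 0]
R4 ← R4 + (2/3)·R1: [0, 0, 0, 0]
R5 ← R5 − (1/3)·R1: [0, 0, 0, 0]
Echelon form has 1 nonzero row, so rank(P) = 1.
The rank gives the maximum number of linearly independent rows: 1.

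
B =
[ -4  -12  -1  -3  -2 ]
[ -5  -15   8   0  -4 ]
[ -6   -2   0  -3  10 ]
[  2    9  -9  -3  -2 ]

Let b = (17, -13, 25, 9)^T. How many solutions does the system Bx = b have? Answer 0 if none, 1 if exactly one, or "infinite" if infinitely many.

infinite

Row reduce the augmented matrix [B | b].
R2 ← R2 − (5/4)·R1: [0, 0, 37/4, 15/4, -3/2, -137/4]
R3 ← R3 − (3/2)·R1: [0, 16, 3/2, 3/2, 13, -1/2]
R4 ← R4 + (1/2)·R1: [0, 3, -19/2, -9/2, -3, 35/2]
Swap R2 ↔ R3
R4 ← R4 − (3/16)·R2: [0, 0, -313/32, -153/32, -87/16, 563/32]
R4 ← R4 + (313/296)·R3: [0, 0, 0, -483/592, -2079/296, -11025/592]
The echelon form has 4 nonzero rows, and every pivot lies in the first 5 columns, so rank(B) = rank([B|b]) = 4.
The system is consistent.
rank = 4 < 5 unknowns, so there are infinitely many solutions.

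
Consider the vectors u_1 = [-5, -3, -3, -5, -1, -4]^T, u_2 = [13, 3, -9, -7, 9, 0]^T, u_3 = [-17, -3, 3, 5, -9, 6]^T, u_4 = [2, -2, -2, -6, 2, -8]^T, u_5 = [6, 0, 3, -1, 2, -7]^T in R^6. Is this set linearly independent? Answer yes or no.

Form the matrix with these vectors as rows and row reduce.
R2 ← R2 + (13/5)·R1: [0, -24/5, -84/5, -20, 32/5, -52/5]
R3 ← R3 − (17/5)·R1: [0, 36/5, 66/5, 22, -28/5, 98/5]
R4 ← R4 + (2/5)·R1: [0, -16/5, -16/5, -8, 8/5, -48/5]
R5 ← R5 + (6/5)·R1: [0, -18/5, -3/5, -7, 4/5, -59/5]
R3 ← R3 + (3/2)·R2: [0, 0, -12, -8, 4, 4]
R4 ← R4 − (2/3)·R2: [0, 0, 8, 16/3, -8/3, -8/3]
R5 ← R5 − (3/4)·R2: [0, 0, 12, 8, -4, -4]
R4 ← R4 + (2/3)·R3: [0, 0, 0, 0, 0, 0]
R5 ← R5 + R3: [0, 0, 0, 0, 0, 0]
3 nonzero rows, so the 5 vectors span a space of dimension 3.
Since 3 < 5, the vectors are linearly dependent.

no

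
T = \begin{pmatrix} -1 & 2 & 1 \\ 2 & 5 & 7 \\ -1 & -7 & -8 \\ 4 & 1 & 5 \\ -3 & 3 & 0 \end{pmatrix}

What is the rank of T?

2

Row reduce to echelon form.
R2 ← R2 + (2)·R1: [0, 9, 9]
R3 ← R3 − R1: [0, -9, -9]
R4 ← R4 + (4)·R1: [0, 9, 9]
R5 ← R5 − (3)·R1: [0, -3, -3]
R3 ← R3 + R2: [0, 0, 0]
R4 ← R4 − R2: [0, 0, 0]
R5 ← R5 + (1/3)·R2: [0, 0, 0]
Echelon form has 2 nonzero rows, so rank(T) = 2.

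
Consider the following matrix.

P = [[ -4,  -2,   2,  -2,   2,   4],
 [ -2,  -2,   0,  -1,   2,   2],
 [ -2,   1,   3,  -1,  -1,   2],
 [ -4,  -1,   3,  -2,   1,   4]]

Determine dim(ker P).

4

Row reduce to echelon form.
R2 ← R2 − (1/2)·R1: [0, -1, -1, 0, 1, 0]
R3 ← R3 − (1/2)·R1: [0, 2, 2, 0, -2, 0]
R4 ← R4 − R1: [0, 1, 1, 0, -1, 0]
R3 ← R3 + (2)·R2: [0, 0, 0, 0, 0, 0]
R4 ← R4 + R2: [0, 0, 0, 0, 0, 0]
2 nonzero rows, so rank(P) = 2.
P has 6 columns; by rank–nullity, nullity = 6 − 2 = 4.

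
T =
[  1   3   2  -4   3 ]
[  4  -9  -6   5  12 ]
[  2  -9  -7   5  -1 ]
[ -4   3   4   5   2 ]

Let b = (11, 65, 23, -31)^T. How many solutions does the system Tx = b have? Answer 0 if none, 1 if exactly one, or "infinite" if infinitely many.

infinite

Row reduce the augmented matrix [T | b].
R2 ← R2 − (4)·R1: [0, -21, -14, 21, 0, 21]
R3 ← R3 − (2)·R1: [0, -15, -11, 13, -7, 1]
R4 ← R4 + (4)·R1: [0, 15, 12, -11, 14, 13]
R3 ← R3 − (5/7)·R2: [0, 0, -1, -2, -7, -14]
R4 ← R4 + (5/7)·R2: [0, 0, 2, 4, 14, 28]
R4 ← R4 + (2)·R3: [0, 0, 0, 0, 0, 0]
The echelon form has 3 nonzero rows, and every pivot lies in the first 5 columns, so rank(T) = rank([T|b]) = 3.
The system is consistent.
rank = 3 < 5 unknowns, so there are infinitely many solutions.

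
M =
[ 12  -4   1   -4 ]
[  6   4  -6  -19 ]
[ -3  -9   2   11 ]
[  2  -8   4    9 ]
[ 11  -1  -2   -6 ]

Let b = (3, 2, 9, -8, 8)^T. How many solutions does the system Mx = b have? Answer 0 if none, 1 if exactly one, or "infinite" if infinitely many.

Row reduce the augmented matrix [M | b].
R2 ← R2 − (1/2)·R1: [0, 6, -13/2, -17, 1/2]
R3 ← R3 + (1/4)·R1: [0, -10, 9/4, 10, 39/4]
R4 ← R4 − (1/6)·R1: [0, -22/3, 23/6, 29/3, -17/2]
R5 ← R5 − (11/12)·R1: [0, 8/3, -35/12, -7/3, 21/4]
R3 ← R3 + (5/3)·R2: [0, 0, -103/12, -55/3, 127/12]
R4 ← R4 + (11/9)·R2: [0, 0, -37/9, -100/9, -71/9]
R5 ← R5 − (4/9)·R2: [0, 0, -1/36, 47/9, 181/36]
R4 ← R4 − (148/309)·R3: [0, 0, 0, -240/103, -4004/309]
R5 ← R5 − (1/309)·R3: [0, 0, 0, 544/103, 1543/309]
R5 ← R5 + (34/15)·R4: [0, 0, 0, 0, -1097/45]
The echelon form has 5 nonzero rows; the last pivot sits in the augmented column, so rank(M) = 4 but rank([M|b]) = 5.
Since the ranks differ, the system is inconsistent.
It has no solutions.

0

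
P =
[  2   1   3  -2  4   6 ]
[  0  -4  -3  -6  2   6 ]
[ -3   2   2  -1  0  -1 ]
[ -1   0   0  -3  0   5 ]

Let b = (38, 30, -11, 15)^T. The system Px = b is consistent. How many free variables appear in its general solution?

Row reduce the augmented matrix [P | b].
R3 ← R3 + (3/2)·R1: [0, 7/2, 13/2, -4, 6, 8, 46]
R4 ← R4 + (1/2)·R1: [0, 1/2, 3/2, -4, 2, 8, 34]
R3 ← R3 + (7/8)·R2: [0, 0, 31/8, -37/4, 31/4, 53/4, 289/4]
R4 ← R4 + (1/8)·R2: [0, 0, 9/8, -19/4, 9/4, 35/4, 151/4]
R4 ← R4 − (9/31)·R3: [0, 0, 0, -64/31, 0, 152/31, 520/31]
The echelon form has 4 nonzero rows, and every pivot lies in the first 6 columns, so rank(P) = rank([P|b]) = 4.
The system is consistent.
Free variables = (unknowns) − (rank) = 6 − 4 = 2.

2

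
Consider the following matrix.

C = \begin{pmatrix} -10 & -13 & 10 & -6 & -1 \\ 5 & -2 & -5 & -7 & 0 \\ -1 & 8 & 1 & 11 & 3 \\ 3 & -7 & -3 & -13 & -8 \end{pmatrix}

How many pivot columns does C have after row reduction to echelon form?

3

Row reduce to echelon form.
R2 ← R2 + (1/2)·R1: [0, -17/2, 0, -10, -1/2]
R3 ← R3 − (1/10)·R1: [0, 93/10, 0, 58/5, 31/10]
R4 ← R4 + (3/10)·R1: [0, -109/10, 0, -74/5, -83/10]
R3 ← R3 + (93/85)·R2: [0, 0, 0, 56/85, 217/85]
R4 ← R4 − (109/85)·R2: [0, 0, 0, -168/85, -651/85]
R4 ← R4 + (3)·R3: [0, 0, 0, 0, 0]
Echelon form has 3 nonzero rows, so rank(C) = 3.
Each nonzero row contributes one pivot column: 3 pivot columns.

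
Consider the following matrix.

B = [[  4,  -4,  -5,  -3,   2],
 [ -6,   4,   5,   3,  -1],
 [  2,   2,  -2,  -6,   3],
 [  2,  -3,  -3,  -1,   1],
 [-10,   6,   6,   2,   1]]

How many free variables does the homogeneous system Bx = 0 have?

Row reduce to echelon form.
R2 ← R2 + (3/2)·R1: [0, -2, -5/2, -3/2, 2]
R3 ← R3 − (1/2)·R1: [0, 4, 1/2, -9/2, 2]
R4 ← R4 − (1/2)·R1: [0, -1, -1/2, 1/2, 0]
R5 ← R5 + (5/2)·R1: [0, -4, -13/2, -11/2, 6]
R3 ← R3 + (2)·R2: [0, 0, -9/2, -15/2, 6]
R4 ← R4 − (1/2)·R2: [0, 0, 3/4, 5/4, -1]
R5 ← R5 − (2)·R2: [0, 0, -3/2, -5/2, 2]
R4 ← R4 + (1/6)·R3: [0, 0, 0, 0, 0]
R5 ← R5 − (1/3)·R3: [0, 0, 0, 0, 0]
3 nonzero rows, so rank(B) = 3.
B has 5 columns; by rank–nullity, nullity = 5 − 3 = 2.

2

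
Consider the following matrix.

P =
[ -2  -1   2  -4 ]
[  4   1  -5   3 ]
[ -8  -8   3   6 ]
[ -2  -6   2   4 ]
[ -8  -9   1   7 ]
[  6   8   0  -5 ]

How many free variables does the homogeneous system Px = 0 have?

0

Row reduce to echelon form.
R2 ← R2 + (2)·R1: [0, -1, -1, -5]
R3 ← R3 − (4)·R1: [0, -4, -5, 22]
R4 ← R4 − R1: [0, -5, 0, 8]
R5 ← R5 − (4)·R1: [0, -5, -7, 23]
R6 ← R6 + (3)·R1: [0, 5, 6, -17]
R3 ← R3 − (4)·R2: [0, 0, -1, 42]
R4 ← R4 − (5)·R2: [0, 0, 5, 33]
R5 ← R5 − (5)·R2: [0, 0, -2, 48]
R6 ← R6 + (5)·R2: [0, 0, 1, -42]
R4 ← R4 + (5)·R3: [0, 0, 0, 243]
R5 ← R5 − (2)·R3: [0, 0, 0, -36]
R6 ← R6 + R3: [0, 0, 0, 0]
R5 ← R5 + (4/27)·R4: [0, 0, 0, 0]
4 nonzero rows, so rank(P) = 4.
P has 4 columns; by rank–nullity, nullity = 4 − 4 = 0.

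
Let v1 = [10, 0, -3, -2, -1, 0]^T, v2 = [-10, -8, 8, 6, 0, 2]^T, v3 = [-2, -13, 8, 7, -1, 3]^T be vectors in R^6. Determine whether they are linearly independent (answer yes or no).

Form the matrix with these vectors as rows and row reduce.
R2 ← R2 + R1: [0, -8, 5, 4, -1, 2]
R3 ← R3 + (1/5)·R1: [0, -13, 37/5, 33/5, -6/5, 3]
R3 ← R3 − (13/8)·R2: [0, 0, -29/40, 1/10, 17/40, -1/4]
3 nonzero rows, so the 3 vectors span a space of dimension 3.
Since 3 = 3, the vectors are linearly independent.

yes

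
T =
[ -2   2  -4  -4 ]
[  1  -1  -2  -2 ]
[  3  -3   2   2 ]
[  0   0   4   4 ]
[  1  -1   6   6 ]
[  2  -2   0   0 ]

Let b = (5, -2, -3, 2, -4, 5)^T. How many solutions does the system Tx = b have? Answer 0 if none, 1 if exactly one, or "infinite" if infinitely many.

Row reduce the augmented matrix [T | b].
R2 ← R2 + (1/2)·R1: [0, 0, -4, -4, 1/2]
R3 ← R3 + (3/2)·R1: [0, 0, -4, -4, 9/2]
R5 ← R5 + (1/2)·R1: [0, 0, 4, 4, -3/2]
R6 ← R6 + R1: [0, 0, -4, -4, 10]
R3 ← R3 − R2: [0, 0, 0, 0, 4]
R4 ← R4 + R2: [0, 0, 0, 0, 5/2]
R5 ← R5 + R2: [0, 0, 0, 0, -1]
R6 ← R6 − R2: [0, 0, 0, 0, 19/2]
R4 ← R4 − (5/8)·R3: [0, 0, 0, 0, 0]
R5 ← R5 + (1/4)·R3: [0, 0, 0, 0, 0]
R6 ← R6 − (19/8)·R3: [0, 0, 0, 0, 0]
The echelon form has 3 nonzero rows; the last pivot sits in the augmented column, so rank(T) = 2 but rank([T|b]) = 3.
Since the ranks differ, the system is inconsistent.
It has no solutions.

0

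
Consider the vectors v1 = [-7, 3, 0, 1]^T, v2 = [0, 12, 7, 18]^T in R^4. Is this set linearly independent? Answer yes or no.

yes

Form the matrix with these vectors as rows and row reduce.
2 nonzero rows, so the 2 vectors span a space of dimension 2.
Since 2 = 2, the vectors are linearly independent.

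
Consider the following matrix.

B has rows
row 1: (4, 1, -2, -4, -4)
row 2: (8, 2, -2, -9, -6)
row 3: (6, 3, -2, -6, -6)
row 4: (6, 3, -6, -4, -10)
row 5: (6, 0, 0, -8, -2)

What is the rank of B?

3

Row reduce to echelon form.
R2 ← R2 − (2)·R1: [0, 0, 2, -1, 2]
R3 ← R3 − (3/2)·R1: [0, 3/2, 1, 0, 0]
R4 ← R4 − (3/2)·R1: [0, 3/2, -3, 2, -4]
R5 ← R5 − (3/2)·R1: [0, -3/2, 3, -2, 4]
Swap R2 ↔ R3
R4 ← R4 − R2: [0, 0, -4, 2, -4]
R5 ← R5 + R2: [0, 0, 4, -2, 4]
R4 ← R4 + (2)·R3: [0, 0, 0, 0, 0]
R5 ← R5 − (2)·R3: [0, 0, 0, 0, 0]
Echelon form has 3 nonzero rows, so rank(B) = 3.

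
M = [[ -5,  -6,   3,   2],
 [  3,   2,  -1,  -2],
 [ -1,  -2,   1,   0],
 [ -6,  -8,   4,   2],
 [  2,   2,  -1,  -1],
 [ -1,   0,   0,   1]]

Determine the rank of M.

2

Row reduce to echelon form.
R2 ← R2 + (3/5)·R1: [0, -8/5, 4/5, -4/5]
R3 ← R3 − (1/5)·R1: [0, -4/5, 2/5, -2/5]
R4 ← R4 − (6/5)·R1: [0, -4/5, 2/5, -2/5]
R5 ← R5 + (2/5)·R1: [0, -2/5, 1/5, -1/5]
R6 ← R6 − (1/5)·R1: [0, 6/5, -3/5, 3/5]
R3 ← R3 − (1/2)·R2: [0, 0, 0, 0]
R4 ← R4 − (1/2)·R2: [0, 0, 0, 0]
R5 ← R5 − (1/4)·R2: [0, 0, 0, 0]
R6 ← R6 + (3/4)·R2: [0, 0, 0, 0]
Echelon form has 2 nonzero rows, so rank(M) = 2.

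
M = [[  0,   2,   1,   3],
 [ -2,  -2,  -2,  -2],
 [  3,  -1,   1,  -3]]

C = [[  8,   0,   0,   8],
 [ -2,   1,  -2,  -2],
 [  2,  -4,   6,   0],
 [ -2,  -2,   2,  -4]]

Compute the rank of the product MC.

First compute MC:
[[ -8,  -8,   8, -16],
 [-12,  10, -12,  -4],
 [ 34,   1,   2,  38]]
Now row reduce the product.
R2 ← R2 − (3/2)·R1: [0, 22, -24, 20]
R3 ← R3 + (17/4)·R1: [0, -33, 36, -30]
R3 ← R3 + (3/2)·R2: [0, 0, 0, 0]
2 nonzero rows, so rank(MC) = 2.

2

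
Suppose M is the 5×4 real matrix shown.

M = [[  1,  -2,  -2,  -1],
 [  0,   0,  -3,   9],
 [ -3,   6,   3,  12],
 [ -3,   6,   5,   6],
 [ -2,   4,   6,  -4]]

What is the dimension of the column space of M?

Row reduce to echelon form.
R3 ← R3 + (3)·R1: [0, 0, -3, 9]
R4 ← R4 + (3)·R1: [0, 0, -1, 3]
R5 ← R5 + (2)·R1: [0, 0, 2, -6]
R3 ← R3 − R2: [0, 0, 0, 0]
R4 ← R4 − (1/3)·R2: [0, 0, 0, 0]
R5 ← R5 + (2/3)·R2: [0, 0, 0, 0]
Echelon form has 2 nonzero rows, so rank(M) = 2.
The column space has dimension equal to the rank: 2.

2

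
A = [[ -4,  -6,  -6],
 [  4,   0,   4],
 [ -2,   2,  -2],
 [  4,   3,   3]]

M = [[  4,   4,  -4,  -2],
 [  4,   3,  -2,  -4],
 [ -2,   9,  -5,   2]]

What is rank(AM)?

First compute AM:
[[-28, -88,  58,  20],
 [  8,  52, -36,   0],
 [  4, -20,  14,  -8],
 [ 22,  52, -37, -14]]
Now row reduce the product.
R2 ← R2 + (2/7)·R1: [0, 188/7, -136/7, 40/7]
R3 ← R3 + (1/7)·R1: [0, -228/7, 156/7, -36/7]
R4 ← R4 + (11/14)·R1: [0, -120/7, 60/7, 12/7]
R3 ← R3 + (57/47)·R2: [0, 0, -60/47, 84/47]
R4 ← R4 + (30/47)·R2: [0, 0, -180/47, 252/47]
R4 ← R4 − (3)·R3: [0, 0, 0, 0]
3 nonzero rows, so rank(AM) = 3.

3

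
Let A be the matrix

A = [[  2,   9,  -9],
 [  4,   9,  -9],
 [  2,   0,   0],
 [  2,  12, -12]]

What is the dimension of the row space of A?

2

Row reduce to echelon form.
R2 ← R2 − (2)·R1: [0, -9, 9]
R3 ← R3 − R1: [0, -9, 9]
R4 ← R4 − R1: [0, 3, -3]
R3 ← R3 − R2: [0, 0, 0]
R4 ← R4 + (1/3)·R2: [0, 0, 0]
Echelon form has 2 nonzero rows, so rank(A) = 2.
The row space has dimension equal to the rank: 2.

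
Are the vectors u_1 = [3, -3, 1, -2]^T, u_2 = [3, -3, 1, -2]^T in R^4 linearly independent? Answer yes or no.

Form the matrix with these vectors as rows and row reduce.
R2 ← R2 − R1: [0, 0, 0, 0]
1 nonzero row, so the 2 vectors span a space of dimension 1.
Since 1 < 2, the vectors are linearly dependent.

no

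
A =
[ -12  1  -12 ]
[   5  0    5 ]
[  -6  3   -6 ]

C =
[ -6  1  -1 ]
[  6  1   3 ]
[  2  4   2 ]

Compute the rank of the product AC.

2

First compute AC:
[[ 54, -59,  -9],
 [-20,  25,   5],
 [ 42, -27,   3]]
Now row reduce the product.
R2 ← R2 + (10/27)·R1: [0, 85/27, 5/3]
R3 ← R3 − (7/9)·R1: [0, 170/9, 10]
R3 ← R3 − (6)·R2: [0, 0, 0]
2 nonzero rows, so rank(AC) = 2.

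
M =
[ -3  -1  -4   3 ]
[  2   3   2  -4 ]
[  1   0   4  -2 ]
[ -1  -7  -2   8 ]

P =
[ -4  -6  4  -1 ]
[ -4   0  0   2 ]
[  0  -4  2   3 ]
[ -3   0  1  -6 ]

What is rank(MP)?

First compute MP:
[[  7,  34, -17, -29],
 [ -8, -20,   8,  34],
 [  2, -22,  10,  23],
 [  8,  14,   0, -67]]
Now row reduce the product.
R2 ← R2 + (8/7)·R1: [0, 132/7, -80/7, 6/7]
R3 ← R3 − (2/7)·R1: [0, -222/7, 104/7, 219/7]
R4 ← R4 − (8/7)·R1: [0, -174/7, 136/7, -237/7]
R3 ← R3 + (37/22)·R2: [0, 0, -48/11, 360/11]
R4 ← R4 + (29/22)·R2: [0, 0, 48/11, -360/11]
R4 ← R4 + R3: [0, 0, 0, 0]
3 nonzero rows, so rank(MP) = 3.

3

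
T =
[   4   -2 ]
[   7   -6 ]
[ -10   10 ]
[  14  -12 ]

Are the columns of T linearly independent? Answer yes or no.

Row reduce T to echelon form.
R2 ← R2 − (7/4)·R1: [0, -5/2]
R3 ← R3 + (5/2)·R1: [0, 5]
R4 ← R4 − (7/2)·R1: [0, -5]
R3 ← R3 + (2)·R2: [0, 0]
R4 ← R4 − (2)·R2: [0, 0]
2 pivots among 2 columns.
Every column is a pivot column, so the columns are linearly independent.

yes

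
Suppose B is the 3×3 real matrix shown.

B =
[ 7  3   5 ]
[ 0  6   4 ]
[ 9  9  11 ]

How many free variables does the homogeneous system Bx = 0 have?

Row reduce to echelon form.
R3 ← R3 − (9/7)·R1: [0, 36/7, 32/7]
R3 ← R3 − (6/7)·R2: [0, 0, 8/7]
3 nonzero rows, so rank(B) = 3.
B has 3 columns; by rank–nullity, nullity = 3 − 3 = 0.

0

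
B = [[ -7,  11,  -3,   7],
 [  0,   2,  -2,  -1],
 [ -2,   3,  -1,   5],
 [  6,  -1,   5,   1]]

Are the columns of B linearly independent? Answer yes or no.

yes

Row reduce B to echelon form.
R3 ← R3 − (2/7)·R1: [0, -1/7, -1/7, 3]
R4 ← R4 + (6/7)·R1: [0, 59/7, 17/7, 7]
R3 ← R3 + (1/14)·R2: [0, 0, -2/7, 41/14]
R4 ← R4 − (59/14)·R2: [0, 0, 76/7, 157/14]
R4 ← R4 + (38)·R3: [0, 0, 0, 245/2]
4 pivots among 4 columns.
Every column is a pivot column, so the columns are linearly independent.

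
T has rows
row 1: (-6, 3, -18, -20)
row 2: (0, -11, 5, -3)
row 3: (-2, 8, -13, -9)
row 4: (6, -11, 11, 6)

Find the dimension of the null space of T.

Row reduce to echelon form.
R3 ← R3 − (1/3)·R1: [0, 7, -7, -7/3]
R4 ← R4 + R1: [0, -8, -7, -14]
R3 ← R3 + (7/11)·R2: [0, 0, -42/11, -140/33]
R4 ← R4 − (8/11)·R2: [0, 0, -117/11, -130/11]
R4 ← R4 − (39/14)·R3: [0, 0, 0, 0]
3 nonzero rows, so rank(T) = 3.
T has 4 columns; by rank–nullity, nullity = 4 − 3 = 1.

1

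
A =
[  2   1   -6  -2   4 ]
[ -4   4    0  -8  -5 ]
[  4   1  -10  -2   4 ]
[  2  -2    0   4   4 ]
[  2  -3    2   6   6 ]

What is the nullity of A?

2

Row reduce to echelon form.
R2 ← R2 + (2)·R1: [0, 6, -12, -12, 3]
R3 ← R3 − (2)·R1: [0, -1, 2, 2, -4]
R4 ← R4 − R1: [0, -3, 6, 6, 0]
R5 ← R5 − R1: [0, -4, 8, 8, 2]
R3 ← R3 + (1/6)·R2: [0, 0, 0, 0, -7/2]
R4 ← R4 + (1/2)·R2: [0, 0, 0, 0, 3/2]
R5 ← R5 + (2/3)·R2: [0, 0, 0, 0, 4]
R4 ← R4 + (3/7)·R3: [0, 0, 0, 0, 0]
R5 ← R5 + (8/7)·R3: [0, 0, 0, 0, 0]
3 nonzero rows, so rank(A) = 3.
A has 5 columns; by rank–nullity, nullity = 5 − 3 = 2.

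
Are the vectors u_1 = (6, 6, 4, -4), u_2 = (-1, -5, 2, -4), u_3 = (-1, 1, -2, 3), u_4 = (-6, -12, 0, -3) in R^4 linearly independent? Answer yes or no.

no

Form the matrix with these vectors as rows and row reduce.
R2 ← R2 + (1/6)·R1: [0, -4, 8/3, -14/3]
R3 ← R3 + (1/6)·R1: [0, 2, -4/3, 7/3]
R4 ← R4 + R1: [0, -6, 4, -7]
R3 ← R3 + (1/2)·R2: [0, 0, 0, 0]
R4 ← R4 − (3/2)·R2: [0, 0, 0, 0]
2 nonzero rows, so the 4 vectors span a space of dimension 2.
Since 2 < 4, the vectors are linearly dependent.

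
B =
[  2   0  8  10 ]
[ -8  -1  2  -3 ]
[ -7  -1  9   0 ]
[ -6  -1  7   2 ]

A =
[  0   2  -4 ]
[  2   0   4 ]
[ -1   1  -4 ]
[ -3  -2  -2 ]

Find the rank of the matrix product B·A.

2

First compute BA:
[[-38,  -8, -60],
 [  5,  -8,  26],
 [-11,  -5, -12],
 [-15,  -9, -12]]
Now row reduce the product.
R2 ← R2 + (5/38)·R1: [0, -172/19, 344/19]
R3 ← R3 − (11/38)·R1: [0, -51/19, 102/19]
R4 ← R4 − (15/38)·R1: [0, -111/19, 222/19]
R3 ← R3 − (51/172)·R2: [0, 0, 0]
R4 ← R4 − (111/172)·R2: [0, 0, 0]
2 nonzero rows, so rank(BA) = 2.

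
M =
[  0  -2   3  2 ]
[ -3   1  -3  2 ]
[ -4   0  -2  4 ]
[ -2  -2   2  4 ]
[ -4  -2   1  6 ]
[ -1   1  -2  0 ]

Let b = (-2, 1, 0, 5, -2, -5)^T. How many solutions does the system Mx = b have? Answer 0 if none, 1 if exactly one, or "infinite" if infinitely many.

0

Row reduce the augmented matrix [M | b].
Swap R1 ↔ R2
R3 ← R3 − (4/3)·R1: [0, -4/3, 2, 4/3, -4/3]
R4 ← R4 − (2/3)·R1: [0, -8/3, 4, 8/3, 13/3]
R5 ← R5 − (4/3)·R1: [0, -10/3, 5, 10/3, -10/3]
R6 ← R6 − (1/3)·R1: [0, 2/3, -1, -2/3, -16/3]
R3 ← R3 − (2/3)·R2: [0, 0, 0, 0, 0]
R4 ← R4 − (4/3)·R2: [0, 0, 0, 0, 7]
R5 ← R5 − (5/3)·R2: [0, 0, 0, 0, 0]
R6 ← R6 + (1/3)·R2: [0, 0, 0, 0, -6]
Swap R3 ↔ R4
R6 ← R6 + (6/7)·R3: [0, 0, 0, 0, 0]
The echelon form has 3 nonzero rows; the last pivot sits in the augmented column, so rank(M) = 2 but rank([M|b]) = 3.
Since the ranks differ, the system is inconsistent.
It has no solutions.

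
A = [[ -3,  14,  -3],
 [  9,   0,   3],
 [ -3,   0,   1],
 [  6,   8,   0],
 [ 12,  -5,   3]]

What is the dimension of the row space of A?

Row reduce to echelon form.
R2 ← R2 + (3)·R1: [0, 42, -6]
R3 ← R3 − R1: [0, -14, 4]
R4 ← R4 + (2)·R1: [0, 36, -6]
R5 ← R5 + (4)·R1: [0, 51, -9]
R3 ← R3 + (1/3)·R2: [0, 0, 2]
R4 ← R4 − (6/7)·R2: [0, 0, -6/7]
R5 ← R5 − (17/14)·R2: [0, 0, -12/7]
R4 ← R4 + (3/7)·R3: [0, 0, 0]
R5 ← R5 + (6/7)·R3: [0, 0, 0]
Echelon form has 3 nonzero rows, so rank(A) = 3.
The row space has dimension equal to the rank: 3.

3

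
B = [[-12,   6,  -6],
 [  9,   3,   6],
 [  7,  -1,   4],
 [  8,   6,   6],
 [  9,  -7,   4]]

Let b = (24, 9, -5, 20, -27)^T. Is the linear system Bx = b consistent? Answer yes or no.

yes

Row reduce the augmented matrix [B | b].
R2 ← R2 + (3/4)·R1: [0, 15/2, 3/2, 27]
R3 ← R3 + (7/12)·R1: [0, 5/2, 1/2, 9]
R4 ← R4 + (2/3)·R1: [0, 10, 2, 36]
R5 ← R5 + (3/4)·R1: [0, -5/2, -1/2, -9]
R3 ← R3 − (1/3)·R2: [0, 0, 0, 0]
R4 ← R4 − (4/3)·R2: [0, 0, 0, 0]
R5 ← R5 + (1/3)·R2: [0, 0, 0, 0]
The echelon form has 2 nonzero rows, and every pivot lies in the first 3 columns, so rank(B) = rank([B|b]) = 2.
The system is consistent.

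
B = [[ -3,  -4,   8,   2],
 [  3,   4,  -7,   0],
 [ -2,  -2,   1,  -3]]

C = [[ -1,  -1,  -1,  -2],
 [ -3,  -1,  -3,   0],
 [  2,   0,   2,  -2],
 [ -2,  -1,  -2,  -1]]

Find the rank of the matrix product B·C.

First compute BC:
[[ 27,   5,  27, -12],
 [-29,  -7, -29,   8],
 [ 16,   7,  16,   5]]
Now row reduce the product.
R2 ← R2 + (29/27)·R1: [0, -44/27, 0, -44/9]
R3 ← R3 − (16/27)·R1: [0, 109/27, 0, 109/9]
R3 ← R3 + (109/44)·R2: [0, 0, 0, 0]
2 nonzero rows, so rank(BC) = 2.

2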